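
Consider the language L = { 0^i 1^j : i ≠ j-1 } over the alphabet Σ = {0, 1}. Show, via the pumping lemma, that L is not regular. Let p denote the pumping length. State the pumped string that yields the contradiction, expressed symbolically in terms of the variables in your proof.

0^{p+p!} 1^{p+p!+1}

Assume L is regular. Let p be the pumping length given by the pumping lemma.
Choose w = 0^p 1^{p+p!+1}. Since p ≠ (p+p!+1)-1 = p+p!, w ∈ L; and |w| ≥ p.
By the pumping lemma, w = xyz with |xy| ≤ p and |y| > 0.
Because |xy| ≤ p and w begins with p copies of 0, we have y = 0^k with 1 ≤ k ≤ p.
Since 1 ≤ k ≤ p, k divides p!; set t = 1 + p!/k. Then xy^t z has p + (p!/k)·k = p + p! copies of 0. Now the 0-count is p+p! and (1-count)-1 = (p+p!+1)-1 = p+p!, so i ≠ j-1 fails. So xy^t z = 0^{p+p!} 1^{p+p!+1} ∉ L.
This is a contradiction; hence L is not regular.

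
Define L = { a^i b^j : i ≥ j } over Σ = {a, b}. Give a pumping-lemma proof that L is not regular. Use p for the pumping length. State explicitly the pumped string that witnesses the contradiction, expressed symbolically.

Assume L is regular; let p be its pumping constant.
Choose w = a^p b^p ∈ L, with |w| = 2p ≥ p.
The pumping lemma gives a decomposition w = xyz where |xy| ≤ p and |y| > 0.
Because |xy| ≤ p and w begins with p copies of a, we have y = a^k with 1 ≤ k ≤ p.
Consider xy^0z = xz = a^{p-k} b^p. Since k ≥ 1, the a-count p-k is less than p, so i ≥ j fails; thus xz ∉ L.
This is a contradiction; hence L is not regular.

a^{p-k} b^p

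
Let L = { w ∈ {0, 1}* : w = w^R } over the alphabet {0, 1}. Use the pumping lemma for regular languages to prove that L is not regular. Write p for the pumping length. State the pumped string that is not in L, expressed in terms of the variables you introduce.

0^{p+k} 1 0^p

Suppose for contradiction that L is regular, and let p be the pumping length.
Take w = 0^p 1 0^p, a palindrome of length 2p+1 ≥ p.
The pumping lemma gives a decomposition w = xyz where |xy| ≤ p and y is nonempty.
Because |xy| ≤ p and w begins with p copies of 0, we have y = 0^k with 1 ≤ k ≤ p.
Pump with i = 2: xy^2z = 0^{p+k} 1 0^p. Its reverse is 0^p 1 0^{p+k}, which differs from xy^2z since k ≥ 1. So xy^2z is not a palindrome and xy^2z ∉ L.
This contradicts the pumping lemma, so L is not regular.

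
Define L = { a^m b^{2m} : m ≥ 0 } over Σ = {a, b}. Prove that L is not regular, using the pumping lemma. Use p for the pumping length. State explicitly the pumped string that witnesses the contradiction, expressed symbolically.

a^{p+k} b^{2p}

Assume L is regular; let p be its pumping constant.
Let w = a^p b^{2p} ∈ L; note |w| = 3p ≥ p.
The pumping lemma gives a decomposition w = xyz where |xy| ≤ p and |y| > 0.
The first p characters of w are a's, so xy (and hence y) consists only of a's. Write y = a^k, 1 ≤ k ≤ p.
Pump with i = 2: xy^2z = a^{p+k} b^{2p}. For this to lie in L we would need 2p = 2(p+k), which forces k = 0. But k ≥ 1, so xy^2z ∉ L.
This is a contradiction; hence L is not regular.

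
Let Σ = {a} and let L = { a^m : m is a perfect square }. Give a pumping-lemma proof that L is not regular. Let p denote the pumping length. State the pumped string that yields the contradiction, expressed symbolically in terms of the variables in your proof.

a^{p²+k}

Suppose for contradiction that L is regular, and let p be the pumping length.
Take w = a^{p²} ∈ L with |w| = p² ≥ p.
Write w = xyz as guaranteed by the lemma, with |xy| ≤ p and y is nonempty.
Then y = a^k for some k with 1 ≤ k ≤ p.
Pump with i = 2: xy^2z = a^{p²+k}. Since 1 ≤ k ≤ p, p² < p²+k ≤ p²+p < (p+1)², so p²+k lies strictly between consecutive squares and is not a perfect square. So xy^2z ∉ L.
This contradicts the pumping lemma, so L is not regular.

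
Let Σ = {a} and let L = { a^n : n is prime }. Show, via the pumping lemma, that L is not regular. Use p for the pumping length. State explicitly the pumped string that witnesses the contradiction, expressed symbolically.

Suppose for contradiction that L is regular, and let p be the pumping length.
Let q be a prime with q ≥ p+2 (infinitely many primes exist), and take w = a^q ∈ L with |w| = q ≥ p.
By the pumping lemma, w = xyz with |xy| ≤ p and |y| > 0.
Then y = a^k for some k with 1 ≤ k ≤ p.
Since 1 ≤ k ≤ p, |xz| = q-k. Pump with i = q+1: |xy^{q+1}z| = (q-k)+(q+1)k = q+qk = q(1+k), which is composite (both factors ≥ 2). So xy^{q+1}z = a^{q(1+k)} ∉ L.
This contradicts the pumping lemma, so L is not regular.

a^{q(1+k)}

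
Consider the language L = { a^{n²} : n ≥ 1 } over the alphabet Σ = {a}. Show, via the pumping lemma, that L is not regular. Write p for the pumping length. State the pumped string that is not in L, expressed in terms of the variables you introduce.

Toward a contradiction, assume L is regular with pumping length p.
Take w = a^{p²} ∈ L with |w| = p² ≥ p.
The pumping lemma gives a decomposition w = xyz where |xy| ≤ p and y is nonempty.
Then y = a^k for some k with 1 ≤ k ≤ p.
Pump with i = 2: xy^2z = a^{p²+k}. Since 1 ≤ k ≤ p, p² < p²+k ≤ p²+p < (p+1)², so p²+k lies strictly between consecutive squares and is not a perfect square. So xy^2z ∉ L.
This is a contradiction; hence L is not regular.

a^{p²+k}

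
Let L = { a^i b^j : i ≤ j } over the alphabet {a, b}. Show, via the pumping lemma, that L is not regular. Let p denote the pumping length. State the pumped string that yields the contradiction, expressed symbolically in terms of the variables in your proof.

Assume L is regular; let p be its pumping constant.
Choose w = a^p b^p ∈ L, with |w| = 2p ≥ p.
The pumping lemma gives a decomposition w = xyz where |xy| ≤ p and |y| > 0.
The first p characters of w are a's, so xy (and hence y) consists only of a's. Write y = a^k, 1 ≤ k ≤ p.
Consider xy^2z = a^{p+k} b^p. Since k ≥ 1, the a-count p+k exceeds the b-count p, so i ≤ j fails; thus xy^2z ∉ L.
This contradicts the pumping lemma, so L is not regular.

a^{p+k} b^p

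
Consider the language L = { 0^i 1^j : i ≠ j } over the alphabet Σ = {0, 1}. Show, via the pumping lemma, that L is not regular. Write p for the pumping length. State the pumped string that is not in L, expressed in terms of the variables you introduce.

0^{p+p!} 1^{p+p!}

Assume L is regular. Let p be the pumping length given by the pumping lemma.
Choose w = 0^p 1^{p+p!}. Since p ≠ p+p!, w ∈ L; and |w| ≥ p.
By the pumping lemma, w = xyz with |xy| ≤ p and |y| > 0.
The first p characters of w are 0's, so xy (and hence y) consists only of 0's. Write y = 0^k, 1 ≤ k ≤ p.
Since 1 ≤ k ≤ p, k divides p!; set t = 1 + p!/k. Then xy^t z has p + (p!/k)·k = p + p! copies of 0. Now the 0-count equals the 1-count, so i ≠ j fails. So xy^t z = 0^{p+p!} 1^{p+p!} ∉ L.
This is a contradiction; hence L is not regular.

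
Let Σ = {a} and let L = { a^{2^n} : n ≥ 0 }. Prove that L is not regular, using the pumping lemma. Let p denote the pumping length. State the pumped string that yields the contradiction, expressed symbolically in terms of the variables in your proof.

a^{2^p+k}

Toward a contradiction, assume L is regular with pumping length p.
Take w = a^{2^p} ∈ L with |w| = 2^p ≥ p.
Write w = xyz as guaranteed by the lemma, with |xy| ≤ p and y is nonempty.
Then y = a^k for some k with 1 ≤ k ≤ p.
Pump with i = 2: xy^2z = a^{2^p+k}. Since 1 ≤ k ≤ p < 2^p, we have 2^p < 2^p+k < 2^{p+1}, so 2^p+k is not a power of 2. So xy^2z ∉ L.
Contradiction. Therefore L is not regular.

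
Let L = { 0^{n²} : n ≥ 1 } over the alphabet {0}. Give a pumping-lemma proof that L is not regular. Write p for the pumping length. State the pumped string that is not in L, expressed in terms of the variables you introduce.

Assume L is regular; let p be its pumping constant.
Take w = 0^{p²} ∈ L with |w| = p² ≥ p.
By the pumping lemma, w = xyz with |xy| ≤ p and y is nonempty.
Then y = 0^k for some k with 1 ≤ k ≤ p.
Pump with i = 2: xy^2z = 0^{p²+k}. Since 1 ≤ k ≤ p, p² < p²+k ≤ p²+p < (p+1)², so p²+k lies strictly between consecutive squares and is not a perfect square. So xy^2z ∉ L.
Contradiction. Therefore L is not regular.

0^{p²+k}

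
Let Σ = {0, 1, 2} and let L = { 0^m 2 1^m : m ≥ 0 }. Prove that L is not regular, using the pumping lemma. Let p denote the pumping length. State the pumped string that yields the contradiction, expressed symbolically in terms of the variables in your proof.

0^{p+k} 2 1^p

Assume L is regular; let p be its pumping constant.
Take w = 0^p 2 1^p ∈ L with |w| = 2p+1 ≥ p.
Write w = xyz as guaranteed by the lemma, with |xy| ≤ p and y is nonempty.
The first p characters of w are 0's, so xy (and hence y) consists only of 0's. Write y = 0^k, 1 ≤ k ≤ p.
Pump with i = 2: xy^2z = 0^{p+k} 2 1^p, which would require p+k = p. But k ≥ 1, so xy^2z ∉ L.
This is a contradiction; hence L is not regular.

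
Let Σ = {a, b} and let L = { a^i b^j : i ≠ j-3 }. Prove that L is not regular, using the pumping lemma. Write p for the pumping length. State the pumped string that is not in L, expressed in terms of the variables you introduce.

a^{p+p!} b^{p+p!+3}

Suppose for contradiction that L is regular, and let p be the pumping length.
Choose w = a^p b^{p+p!+3}. Since p ≠ (p+p!+3)-3 = p+p!, w ∈ L; and |w| ≥ p.
The pumping lemma gives a decomposition w = xyz where |xy| ≤ p and |y| ≥ 1.
The first p characters of w are a's, so xy (and hence y) consists only of a's. Write y = a^k, 1 ≤ k ≤ p.
Since 1 ≤ k ≤ p, k divides p!; set t = 1 + p!/k. Then xy^t z has p + (p!/k)·k = p + p! copies of a. Now the a-count is p+p! and (b-count)-3 = (p+p!+3)-3 = p+p!, so i ≠ j-3 fails. So xy^t z = a^{p+p!} b^{p+p!+3} ∉ L.
This is a contradiction; hence L is not regular.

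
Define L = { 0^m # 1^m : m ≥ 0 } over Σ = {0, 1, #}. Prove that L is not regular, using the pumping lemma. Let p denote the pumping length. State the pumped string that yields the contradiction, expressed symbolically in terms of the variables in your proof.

Suppose for contradiction that L is regular, and let p be the pumping length.
Take w = 0^p # 1^p ∈ L with |w| = 2p+1 ≥ p.
Write w = xyz as guaranteed by the lemma, with |xy| ≤ p and |y| > 0.
The first p characters of w are 0's, so xy (and hence y) consists only of 0's. Write y = 0^k, 1 ≤ k ≤ p.
Pump with i = 2: xy^2z = 0^{p+k} # 1^p, which would require p+k = p. But k ≥ 1, so xy^2z ∉ L.
This contradicts the pumping lemma, so L is not regular.

0^{p+k} # 1^p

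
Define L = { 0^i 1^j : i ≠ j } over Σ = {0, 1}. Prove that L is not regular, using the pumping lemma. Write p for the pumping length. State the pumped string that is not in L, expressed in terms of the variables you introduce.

Toward a contradiction, assume L is regular with pumping length p.
Choose w = 0^p 1^{p+p!}. Since p ≠ p+p!, w ∈ L; and |w| ≥ p.
Write w = xyz as guaranteed by the lemma, with |xy| ≤ p and y is nonempty.
Since the first p symbols of w are all 0's and |xy| ≤ p, y lies entirely in the leading 0-block: y = 0^k for some k with 1 ≤ k ≤ p.
Since 1 ≤ k ≤ p, k divides p!; set t = 1 + p!/k. Then xy^t z has p + (p!/k)·k = p + p! copies of 0. Now the 0-count equals the 1-count, so i ≠ j fails. So xy^t z = 0^{p+p!} 1^{p+p!} ∉ L.
This is a contradiction; hence L is not regular.

0^{p+p!} 1^{p+p!}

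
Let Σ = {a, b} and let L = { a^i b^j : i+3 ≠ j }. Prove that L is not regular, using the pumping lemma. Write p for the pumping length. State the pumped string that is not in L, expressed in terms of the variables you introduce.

a^{p+p!} b^{p+p!+3}

Assume L is regular; let p be its pumping constant.
Choose w = a^p b^{p+p!+3}. Since p ≠ (p+p!+3)-3 = p+p!, w ∈ L; and |w| ≥ p.
Write w = xyz as guaranteed by the lemma, with |xy| ≤ p and y is nonempty.
Since the first p symbols of w are all a's and |xy| ≤ p, y lies entirely in the leading a-block: y = a^k for some k with 1 ≤ k ≤ p.
Since 1 ≤ k ≤ p, k divides p!; set t = 1 + p!/k. Then xy^t z has p + (p!/k)·k = p + p! copies of a. Now the a-count is p+p! and (b-count)-3 = (p+p!+3)-3 = p+p!, so i+3 ≠ j fails. So xy^t z = a^{p+p!} b^{p+p!+3} ∉ L.
This contradicts the pumping lemma, so L is not regular.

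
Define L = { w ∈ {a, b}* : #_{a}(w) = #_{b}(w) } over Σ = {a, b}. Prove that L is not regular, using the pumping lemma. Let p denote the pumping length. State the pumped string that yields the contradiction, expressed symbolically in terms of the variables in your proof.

a^{p+k} b^p

Suppose for contradiction that L is regular, and let p be the pumping length.
Choose w = a^p b^p ∈ L with |w| = 2p ≥ p.
The pumping lemma gives a decomposition w = xyz where |xy| ≤ p and |y| > 0.
The first p characters of w are a's, so xy (and hence y) consists only of a's. Write y = a^k, 1 ≤ k ≤ p.
Pump with i = 2: xy^2z = a^{p+k} b^p has p+k occurrences of a but only p of b. Since k ≥ 1 the counts differ, so xy^2z ∉ L.
This contradicts the pumping lemma, so L is not regular.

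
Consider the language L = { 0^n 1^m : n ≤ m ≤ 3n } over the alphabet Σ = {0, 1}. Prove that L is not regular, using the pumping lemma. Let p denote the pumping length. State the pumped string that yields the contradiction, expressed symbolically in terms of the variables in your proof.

0^{p+k} 1^p

Suppose for contradiction that L is regular, and let p be the pumping length.
Take w = 0^p 1^p ∈ L (since p ≤ p ≤ 3p), with |w| = 2p ≥ p.
Write w = xyz as guaranteed by the lemma, with |xy| ≤ p and y is nonempty.
The first p characters of w are 0's, so xy (and hence y) consists only of 0's. Write y = 0^k, 1 ≤ k ≤ p.
Pump with i = 2: xy^2z = 0^{p+k} 1^p. Now n = p+k > p = m, so the condition n ≤ m fails. Thus xy^2z ∉ L.
This contradicts the pumping lemma, so L is not regular.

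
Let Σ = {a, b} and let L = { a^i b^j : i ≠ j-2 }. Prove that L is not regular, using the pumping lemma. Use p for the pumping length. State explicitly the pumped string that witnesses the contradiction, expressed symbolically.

a^{p+p!} b^{p+p!+2}

Assume L is regular. Let p be the pumping length given by the pumping lemma.
Choose w = a^p b^{p+p!+2}. Since p ≠ (p+p!+2)-2 = p+p!, w ∈ L; and |w| ≥ p.
The pumping lemma gives a decomposition w = xyz where |xy| ≤ p and |y| ≥ 1.
The first p characters of w are a's, so xy (and hence y) consists only of a's. Write y = a^k, 1 ≤ k ≤ p.
Since 1 ≤ k ≤ p, k divides p!; set t = 1 + p!/k. Then xy^t z has p + (p!/k)·k = p + p! copies of a. Now the a-count is p+p! and (b-count)-2 = (p+p!+2)-2 = p+p!, so i ≠ j-2 fails. So xy^t z = a^{p+p!} b^{p+p!+2} ∉ L.
This is a contradiction; hence L is not regular.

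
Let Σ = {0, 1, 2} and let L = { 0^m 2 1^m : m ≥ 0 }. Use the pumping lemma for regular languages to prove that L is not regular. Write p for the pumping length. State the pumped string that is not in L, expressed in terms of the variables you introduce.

0^{p+k} 2 1^p

Suppose for contradiction that L is regular, and let p be the pumping length.
Take w = 0^p 2 1^p ∈ L with |w| = 2p+1 ≥ p.
The pumping lemma gives a decomposition w = xyz where |xy| ≤ p and |y| > 0.
The first p characters of w are 0's, so xy (and hence y) consists only of 0's. Write y = 0^k, 1 ≤ k ≤ p.
Pump with i = 2: xy^2z = 0^{p+k} 2 1^p, which would require p+k = p. But k ≥ 1, so xy^2z ∉ L.
Contradiction. Therefore L is not regular.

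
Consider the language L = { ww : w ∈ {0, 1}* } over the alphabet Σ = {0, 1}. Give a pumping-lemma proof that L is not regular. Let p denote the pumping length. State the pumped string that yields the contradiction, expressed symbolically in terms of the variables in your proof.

0^{p+k} 1^p 0^p 1^p

Toward a contradiction, assume L is regular with pumping length p.
Take w = 0^p 1^p 0^p 1^p = uu where u = 0^p1^p; then w ∈ L and |w| = 4p ≥ p.
By the pumping lemma, w = xyz with |xy| ≤ p and |y| ≥ 1.
The first p characters of w are 0's, so xy (and hence y) consists only of 0's. Write y = 0^k, 1 ≤ k ≤ p.
Pump with i = 2: xy^2z = 0^{p+k} 1^p 0^p 1^p, of length 4p+k. Suppose this equals vv. The string starts with 0 and ends with 1, so v does too; thus the boundary between the two copies of v is a 1→0 transition. There is exactly one such transition, at position 2p+k, so |v| = 2p+k and |vv| = 4p+2k ≠ 4p+k since k ≥ 1. So xy^2z ∉ L.
This is a contradiction; hence L is not regular.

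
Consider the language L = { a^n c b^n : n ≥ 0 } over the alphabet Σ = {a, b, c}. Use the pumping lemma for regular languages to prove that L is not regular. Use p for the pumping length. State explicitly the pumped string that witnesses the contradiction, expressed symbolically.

Assume L is regular. Let p be the pumping length given by the pumping lemma.
Take w = a^p c b^p ∈ L with |w| = 2p+1 ≥ p.
The pumping lemma gives a decomposition w = xyz where |xy| ≤ p and y is nonempty.
The first p characters of w are a's, so xy (and hence y) consists only of a's. Write y = a^k, 1 ≤ k ≤ p.
Pump with i = 2: xy^2z = a^{p+k} c b^p, which would require p+k = p. But k ≥ 1, so xy^2z ∉ L.
This contradicts the pumping lemma, so L is not regular.

a^{p+k} c b^p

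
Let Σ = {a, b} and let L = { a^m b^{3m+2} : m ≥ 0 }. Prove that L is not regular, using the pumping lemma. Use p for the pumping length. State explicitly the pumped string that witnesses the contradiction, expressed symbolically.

Toward a contradiction, assume L is regular with pumping length p.
Let w = a^p b^{3p+2} ∈ L; note |w| = 4p+2 ≥ p.
By the pumping lemma, w = xyz with |xy| ≤ p and |y| ≥ 1.
The first p characters of w are a's, so xy (and hence y) consists only of a's. Write y = a^k, 1 ≤ k ≤ p.
Pump with i = 2: xy^2z = a^{p+k} b^{3p+2}. For this to lie in L we would need 3p+2 = 3(p+k)+2, which forces k = 0. But k ≥ 1, so xy^2z ∉ L.
Contradiction. Therefore L is not regular.

a^{p+k} b^{3p+2}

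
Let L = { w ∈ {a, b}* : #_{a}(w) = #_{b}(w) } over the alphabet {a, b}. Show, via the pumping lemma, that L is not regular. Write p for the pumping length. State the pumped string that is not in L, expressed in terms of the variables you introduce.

a^{p+k} b^p

Suppose for contradiction that L is regular, and let p be the pumping length.
Choose w = a^p b^p ∈ L with |w| = 2p ≥ p.
By the pumping lemma, w = xyz with |xy| ≤ p and |y| ≥ 1.
Because |xy| ≤ p and w begins with p copies of a, we have y = a^k with 1 ≤ k ≤ p.
Pump with i = 2: xy^2z = a^{p+k} b^p has p+k occurrences of a but only p of b. Since k ≥ 1 the counts differ, so xy^2z ∉ L.
This is a contradiction; hence L is not regular.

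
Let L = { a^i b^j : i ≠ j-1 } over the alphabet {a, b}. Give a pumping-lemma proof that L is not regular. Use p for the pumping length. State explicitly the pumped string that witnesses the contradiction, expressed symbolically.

a^{p+p!} b^{p+p!+1}

Assume L is regular; let p be its pumping constant.
Choose w = a^p b^{p+p!+1}. Since p ≠ (p+p!+1)-1 = p+p!, w ∈ L; and |w| ≥ p.
The pumping lemma gives a decomposition w = xyz where |xy| ≤ p and y is nonempty.
Since the first p symbols of w are all a's and |xy| ≤ p, y lies entirely in the leading a-block: y = a^k for some k with 1 ≤ k ≤ p.
Since 1 ≤ k ≤ p, k divides p!; set t = 1 + p!/k. Then xy^t z has p + (p!/k)·k = p + p! copies of a. Now the a-count is p+p! and (b-count)-1 = (p+p!+1)-1 = p+p!, so i ≠ j-1 fails. So xy^t z = a^{p+p!} b^{p+p!+1} ∉ L.
Contradiction. Therefore L is not regular.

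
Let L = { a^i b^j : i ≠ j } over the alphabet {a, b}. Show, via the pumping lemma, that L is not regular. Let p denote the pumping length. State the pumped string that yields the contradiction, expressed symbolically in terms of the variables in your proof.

a^{p+p!} b^{p+p!}

Assume L is regular. Let p be the pumping length given by the pumping lemma.
Choose w = a^p b^{p+p!}. Since p ≠ p+p!, w ∈ L; and |w| ≥ p.
By the pumping lemma, w = xyz with |xy| ≤ p and |y| ≥ 1.
The first p characters of w are a's, so xy (and hence y) consists only of a's. Write y = a^k, 1 ≤ k ≤ p.
Since 1 ≤ k ≤ p, k divides p!; set t = 1 + p!/k. Then xy^t z has p + (p!/k)·k = p + p! copies of a. Now the a-count equals the b-count, so i ≠ j fails. So xy^t z = a^{p+p!} b^{p+p!} ∉ L.
This is a contradiction; hence L is not regular.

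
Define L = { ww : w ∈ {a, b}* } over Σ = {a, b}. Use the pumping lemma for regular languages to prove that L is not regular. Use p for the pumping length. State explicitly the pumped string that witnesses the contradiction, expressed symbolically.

Suppose for contradiction that L is regular, and let p be the pumping length.
Take w = a^p b^p a^p b^p = uu where u = a^pb^p; then w ∈ L and |w| = 4p ≥ p.
The pumping lemma gives a decomposition w = xyz where |xy| ≤ p and |y| ≥ 1.
Because |xy| ≤ p and w begins with p copies of a, we have y = a^k with 1 ≤ k ≤ p.
Pump with i = 2: xy^2z = a^{p+k} b^p a^p b^p, of length 4p+k. Suppose this equals vv. The string starts with a and ends with b, so v does too; thus the boundary between the two copies of v is a b→a transition. There is exactly one such transition, at position 2p+k, so |v| = 2p+k and |vv| = 4p+2k ≠ 4p+k since k ≥ 1. So xy^2z ∉ L.
Contradiction. Therefore L is not regular.

a^{p+k} b^p a^p b^p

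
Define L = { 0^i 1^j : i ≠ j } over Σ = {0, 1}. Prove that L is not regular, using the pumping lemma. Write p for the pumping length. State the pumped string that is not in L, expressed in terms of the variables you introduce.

Assume L is regular. Let p be the pumping length given by the pumping lemma.
Choose w = 0^p 1^{p+p!}. Since p ≠ p+p!, w ∈ L; and |w| ≥ p.
Write w = xyz as guaranteed by the lemma, with |xy| ≤ p and y is nonempty.
Since the first p symbols of w are all 0's and |xy| ≤ p, y lies entirely in the leading 0-block: y = 0^k for some k with 1 ≤ k ≤ p.
Since 1 ≤ k ≤ p, k divides p!; set t = 1 + p!/k. Then xy^t z has p + (p!/k)·k = p + p! copies of 0. Now the 0-count equals the 1-count, so i ≠ j fails. So xy^t z = 0^{p+p!} 1^{p+p!} ∉ L.
This is a contradiction; hence L is not regular.

0^{p+p!} 1^{p+p!}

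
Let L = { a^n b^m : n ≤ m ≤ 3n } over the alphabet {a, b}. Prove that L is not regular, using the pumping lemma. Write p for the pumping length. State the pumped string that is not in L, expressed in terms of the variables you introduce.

Assume L is regular; let p be its pumping constant.
Take w = a^p b^p ∈ L (since p ≤ p ≤ 3p), with |w| = 2p ≥ p.
Write w = xyz as guaranteed by the lemma, with |xy| ≤ p and y is nonempty.
Because |xy| ≤ p and w begins with p copies of a, we have y = a^k with 1 ≤ k ≤ p.
Pump with i = 2: xy^2z = a^{p+k} b^p. Now n = p+k > p = m, so the condition n ≤ m fails. Thus xy^2z ∉ L.
This is a contradiction; hence L is not regular.

a^{p+k} b^p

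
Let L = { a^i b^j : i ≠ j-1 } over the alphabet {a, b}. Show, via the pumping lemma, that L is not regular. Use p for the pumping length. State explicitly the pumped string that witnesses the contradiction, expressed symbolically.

Assume L is regular. Let p be the pumping length given by the pumping lemma.
Choose w = a^p b^{p+p!+1}. Since p ≠ (p+p!+1)-1 = p+p!, w ∈ L; and |w| ≥ p.
By the pumping lemma, w = xyz with |xy| ≤ p and |y| > 0.
Since the first p symbols of w are all a's and |xy| ≤ p, y lies entirely in the leading a-block: y = a^k for some k with 1 ≤ k ≤ p.
Since 1 ≤ k ≤ p, k divides p!; set t = 1 + p!/k. Then xy^t z has p + (p!/k)·k = p + p! copies of a. Now the a-count is p+p! and (b-count)-1 = (p+p!+1)-1 = p+p!, so i ≠ j-1 fails. So xy^t z = a^{p+p!} b^{p+p!+1} ∉ L.
This is a contradiction; hence L is not regular.

a^{p+p!} b^{p+p!+1}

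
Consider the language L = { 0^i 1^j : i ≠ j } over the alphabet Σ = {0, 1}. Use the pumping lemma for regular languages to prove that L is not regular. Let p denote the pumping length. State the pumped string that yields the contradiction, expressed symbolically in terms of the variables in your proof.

0^{p+p!} 1^{p+p!}

Assume L is regular; let p be its pumping constant.
Choose w = 0^p 1^{p+p!}. Since p ≠ p+p!, w ∈ L; and |w| ≥ p.
By the pumping lemma, w = xyz with |xy| ≤ p and |y| ≥ 1.
The first p characters of w are 0's, so xy (and hence y) consists only of 0's. Write y = 0^k, 1 ≤ k ≤ p.
Since 1 ≤ k ≤ p, k divides p!; set t = 1 + p!/k. Then xy^t z has p + (p!/k)·k = p + p! copies of 0. Now the 0-count equals the 1-count, so i ≠ j fails. So xy^t z = 0^{p+p!} 1^{p+p!} ∉ L.
This is a contradiction; hence L is not regular.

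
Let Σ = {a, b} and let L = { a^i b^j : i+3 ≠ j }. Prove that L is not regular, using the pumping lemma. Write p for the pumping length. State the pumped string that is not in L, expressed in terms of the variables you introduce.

a^{p+p!} b^{p+p!+3}

Assume L is regular; let p be its pumping constant.
Choose w = a^p b^{p+p!+3}. Since p ≠ (p+p!+3)-3 = p+p!, w ∈ L; and |w| ≥ p.
By the pumping lemma, w = xyz with |xy| ≤ p and y is nonempty.
Because |xy| ≤ p and w begins with p copies of a, we have y = a^k with 1 ≤ k ≤ p.
Since 1 ≤ k ≤ p, k divides p!; set t = 1 + p!/k. Then xy^t z has p + (p!/k)·k = p + p! copies of a. Now the a-count is p+p! and (b-count)-3 = (p+p!+3)-3 = p+p!, so i+3 ≠ j fails. So xy^t z = a^{p+p!} b^{p+p!+3} ∉ L.
This is a contradiction; hence L is not regular.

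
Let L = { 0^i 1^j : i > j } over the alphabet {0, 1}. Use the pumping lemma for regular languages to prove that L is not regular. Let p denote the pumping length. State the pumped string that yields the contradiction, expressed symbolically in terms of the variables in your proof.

Suppose for contradiction that L is regular, and let p be the pumping length.
Choose w = 0^{p+1} 1^p ∈ L, with |w| = 2p+1 ≥ p.
Write w = xyz as guaranteed by the lemma, with |xy| ≤ p and |y| ≥ 1.
Because |xy| ≤ p and w begins with p copies of 0, we have y = 0^k with 1 ≤ k ≤ p.
Consider xy^0z = xz = 0^{p+1-k} 1^p. Since k ≥ 1, the 0-count p+1-k is at most p, so i > j fails; thus xz ∉ L.
Contradiction. Therefore L is not regular.

0^{p+1-k} 1^p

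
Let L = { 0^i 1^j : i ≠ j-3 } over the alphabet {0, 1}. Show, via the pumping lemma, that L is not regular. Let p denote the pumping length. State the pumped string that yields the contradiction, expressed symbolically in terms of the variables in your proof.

0^{p+p!} 1^{p+p!+3}

Assume L is regular; let p be its pumping constant.
Choose w = 0^p 1^{p+p!+3}. Since p ≠ (p+p!+3)-3 = p+p!, w ∈ L; and |w| ≥ p.
By the pumping lemma, w = xyz with |xy| ≤ p and y is nonempty.
Since the first p symbols of w are all 0's and |xy| ≤ p, y lies entirely in the leading 0-block: y = 0^k for some k with 1 ≤ k ≤ p.
Since 1 ≤ k ≤ p, k divides p!; set t = 1 + p!/k. Then xy^t z has p + (p!/k)·k = p + p! copies of 0. Now the 0-count is p+p! and (1-count)-3 = (p+p!+3)-3 = p+p!, so i ≠ j-3 fails. So xy^t z = 0^{p+p!} 1^{p+p!+3} ∉ L.
This is a contradiction; hence L is not regular.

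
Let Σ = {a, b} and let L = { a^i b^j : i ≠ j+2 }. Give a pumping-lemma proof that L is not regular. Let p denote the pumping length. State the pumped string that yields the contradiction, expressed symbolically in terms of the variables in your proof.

Toward a contradiction, assume L is regular with pumping length p.
Choose w = a^p b^{p+p!-2}. Since p ≠ (p+p!-2)+2 = p+p!, w ∈ L; and |w| ≥ p.
The pumping lemma gives a decomposition w = xyz where |xy| ≤ p and |y| ≥ 1.
The first p characters of w are a's, so xy (and hence y) consists only of a's. Write y = a^k, 1 ≤ k ≤ p.
Since 1 ≤ k ≤ p, k divides p!; set t = 1 + p!/k. Then xy^t z has p + (p!/k)·k = p + p! copies of a. Now the a-count is p+p! and (b-count)+2 = (p+p!-2)+2 = p+p!, so i ≠ j+2 fails. So xy^t z = a^{p+p!} b^{p+p!-2} ∉ L.
Contradiction. Therefore L is not regular.

a^{p+p!} b^{p+p!-2}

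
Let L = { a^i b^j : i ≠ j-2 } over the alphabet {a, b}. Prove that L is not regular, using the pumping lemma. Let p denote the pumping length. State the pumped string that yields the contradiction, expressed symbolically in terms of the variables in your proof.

Assume L is regular. Let p be the pumping length given by the pumping lemma.
Choose w = a^p b^{p+p!+2}. Since p ≠ (p+p!+2)-2 = p+p!, w ∈ L; and |w| ≥ p.
By the pumping lemma, w = xyz with |xy| ≤ p and |y| > 0.
Because |xy| ≤ p and w begins with p copies of a, we have y = a^k with 1 ≤ k ≤ p.
Since 1 ≤ k ≤ p, k divides p!; set t = 1 + p!/k. Then xy^t z has p + (p!/k)·k = p + p! copies of a. Now the a-count is p+p! and (b-count)-2 = (p+p!+2)-2 = p+p!, so i ≠ j-2 fails. So xy^t z = a^{p+p!} b^{p+p!+2} ∉ L.
This contradicts the pumping lemma, so L is not regular.

a^{p+p!} b^{p+p!+2}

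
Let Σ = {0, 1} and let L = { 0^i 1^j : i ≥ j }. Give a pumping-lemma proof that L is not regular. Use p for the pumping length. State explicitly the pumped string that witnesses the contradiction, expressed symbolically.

Suppose for contradiction that L is regular, and let p be the pumping length.
Choose w = 0^p 1^p ∈ L, with |w| = 2p ≥ p.
The pumping lemma gives a decomposition w = xyz where |xy| ≤ p and |y| ≥ 1.
Since the first p symbols of w are all 0's and |xy| ≤ p, y lies entirely in the leading 0-block: y = 0^k for some k with 1 ≤ k ≤ p.
Consider xy^0z = xz = 0^{p-k} 1^p. Since k ≥ 1, the 0-count p-k is less than p, so i ≥ j fails; thus xz ∉ L.
This is a contradiction; hence L is not regular.

0^{p-k} 1^p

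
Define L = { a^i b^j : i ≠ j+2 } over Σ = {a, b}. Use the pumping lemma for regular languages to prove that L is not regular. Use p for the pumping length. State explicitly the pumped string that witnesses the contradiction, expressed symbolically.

Toward a contradiction, assume L is regular with pumping length p.
Choose w = a^p b^{p+p!-2}. Since p ≠ (p+p!-2)+2 = p+p!, w ∈ L; and |w| ≥ p.
Write w = xyz as guaranteed by the lemma, with |xy| ≤ p and |y| > 0.
The first p characters of w are a's, so xy (and hence y) consists only of a's. Write y = a^k, 1 ≤ k ≤ p.
Since 1 ≤ k ≤ p, k divides p!; set t = 1 + p!/k. Then xy^t z has p + (p!/k)·k = p + p! copies of a. Now the a-count is p+p! and (b-count)+2 = (p+p!-2)+2 = p+p!, so i ≠ j+2 fails. So xy^t z = a^{p+p!} b^{p+p!-2} ∉ L.
Contradiction. Therefore L is not regular.

a^{p+p!} b^{p+p!-2}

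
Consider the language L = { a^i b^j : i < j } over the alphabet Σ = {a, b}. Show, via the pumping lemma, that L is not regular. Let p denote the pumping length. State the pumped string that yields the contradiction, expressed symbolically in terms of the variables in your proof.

Toward a contradiction, assume L is regular with pumping length p.
Choose w = a^p b^{p+1} ∈ L, with |w| = 2p+1 ≥ p.
The pumping lemma gives a decomposition w = xyz where |xy| ≤ p and y is nonempty.
The first p characters of w are a's, so xy (and hence y) consists only of a's. Write y = a^k, 1 ≤ k ≤ p.
Consider xy^2z = a^{p+k} b^{p+1}. Since k ≥ 1, the a-count p+k is at least p+1, so i < j fails; thus xy^2z ∉ L.
This is a contradiction; hence L is not regular.

a^{p+k} b^{p+1}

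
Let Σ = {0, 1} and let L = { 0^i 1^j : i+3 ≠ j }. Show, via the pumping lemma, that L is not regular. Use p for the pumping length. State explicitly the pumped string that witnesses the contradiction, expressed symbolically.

0^{p+p!} 1^{p+p!+3}

Assume L is regular. Let p be the pumping length given by the pumping lemma.
Choose w = 0^p 1^{p+p!+3}. Since p ≠ (p+p!+3)-3 = p+p!, w ∈ L; and |w| ≥ p.
The pumping lemma gives a decomposition w = xyz where |xy| ≤ p and y is nonempty.
Because |xy| ≤ p and w begins with p copies of 0, we have y = 0^k with 1 ≤ k ≤ p.
Since 1 ≤ k ≤ p, k divides p!; set t = 1 + p!/k. Then xy^t z has p + (p!/k)·k = p + p! copies of 0. Now the 0-count is p+p! and (1-count)-3 = (p+p!+3)-3 = p+p!, so i+3 ≠ j fails. So xy^t z = 0^{p+p!} 1^{p+p!+3} ∉ L.
This contradicts the pumping lemma, so L is not regular.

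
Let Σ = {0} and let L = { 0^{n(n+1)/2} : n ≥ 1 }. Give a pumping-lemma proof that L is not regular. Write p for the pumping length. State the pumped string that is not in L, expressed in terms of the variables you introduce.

Toward a contradiction, assume L is regular with pumping length p.
Take w = 0^{p(p+1)/2} ∈ L with |w| = p(p+1)/2 ≥ p.
The pumping lemma gives a decomposition w = xyz where |xy| ≤ p and |y| ≥ 1.
Then y = 0^k for some k with 1 ≤ k ≤ p.
Pump with i = 2: xy^2z = 0^{p(p+1)/2+k}. Since 1 ≤ k ≤ p, p(p+1)/2 < p(p+1)/2+k ≤ p(p+1)/2+p < (p+1)(p+2)/2, so p(p+1)/2+k is strictly between consecutive triangular numbers. So xy^2z ∉ L.
This is a contradiction; hence L is not regular.

0^{p(p+1)/2+k}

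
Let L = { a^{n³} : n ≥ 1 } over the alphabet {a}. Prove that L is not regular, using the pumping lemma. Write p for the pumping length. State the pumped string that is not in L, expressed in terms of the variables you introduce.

Suppose for contradiction that L is regular, and let p be the pumping length.
Take w = a^{p³} ∈ L with |w| = p³ ≥ p.
Write w = xyz as guaranteed by the lemma, with |xy| ≤ p and y is nonempty.
Then y = a^k for some k with 1 ≤ k ≤ p.
Pump with i = 2: xy^2z = a^{p³+k}. Since 1 ≤ k ≤ p, p³ < p³+k ≤ p³+p < p³+3p²+3p+1 = (p+1)³, so p³+k is not a perfect cube. So xy^2z ∉ L.
This contradicts the pumping lemma, so L is not regular.

a^{p³+k}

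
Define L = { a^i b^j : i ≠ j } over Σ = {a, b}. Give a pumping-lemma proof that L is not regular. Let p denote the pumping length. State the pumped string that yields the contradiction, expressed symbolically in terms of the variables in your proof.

a^{p+p!} b^{p+p!}

Toward a contradiction, assume L is regular with pumping length p.
Choose w = a^p b^{p+p!}. Since p ≠ p+p!, w ∈ L; and |w| ≥ p.
Write w = xyz as guaranteed by the lemma, with |xy| ≤ p and y is nonempty.
Since the first p symbols of w are all a's and |xy| ≤ p, y lies entirely in the leading a-block: y = a^k for some k with 1 ≤ k ≤ p.
Since 1 ≤ k ≤ p, k divides p!; set t = 1 + p!/k. Then xy^t z has p + (p!/k)·k = p + p! copies of a. Now the a-count equals the b-count, so i ≠ j fails. So xy^t z = a^{p+p!} b^{p+p!} ∉ L.
This is a contradiction; hence L is not regular.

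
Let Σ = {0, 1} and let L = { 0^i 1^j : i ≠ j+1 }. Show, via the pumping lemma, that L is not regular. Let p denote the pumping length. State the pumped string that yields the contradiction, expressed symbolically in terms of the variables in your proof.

0^{p+p!} 1^{p+p!-1}

Assume L is regular. Let p be the pumping length given by the pumping lemma.
Choose w = 0^p 1^{p+p!-1}. Since p ≠ (p+p!-1)+1 = p+p!, w ∈ L; and |w| ≥ p.
The pumping lemma gives a decomposition w = xyz where |xy| ≤ p and y is nonempty.
Because |xy| ≤ p and w begins with p copies of 0, we have y = 0^k with 1 ≤ k ≤ p.
Since 1 ≤ k ≤ p, k divides p!; set t = 1 + p!/k. Then xy^t z has p + (p!/k)·k = p + p! copies of 0. Now the 0-count is p+p! and (1-count)+1 = (p+p!-1)+1 = p+p!, so i ≠ j+1 fails. So xy^t z = 0^{p+p!} 1^{p+p!-1} ∉ L.
This is a contradiction; hence L is not regular.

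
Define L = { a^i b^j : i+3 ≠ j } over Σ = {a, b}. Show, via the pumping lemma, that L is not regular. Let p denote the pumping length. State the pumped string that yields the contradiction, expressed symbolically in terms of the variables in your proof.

Assume L is regular; let p be its pumping constant.
Choose w = a^p b^{p+p!+3}. Since p ≠ (p+p!+3)-3 = p+p!, w ∈ L; and |w| ≥ p.
Write w = xyz as guaranteed by the lemma, with |xy| ≤ p and y is nonempty.
The first p characters of w are a's, so xy (and hence y) consists only of a's. Write y = a^k, 1 ≤ k ≤ p.
Since 1 ≤ k ≤ p, k divides p!; set t = 1 + p!/k. Then xy^t z has p + (p!/k)·k = p + p! copies of a. Now the a-count is p+p! and (b-count)-3 = (p+p!+3)-3 = p+p!, so i+3 ≠ j fails. So xy^t z = a^{p+p!} b^{p+p!+3} ∉ L.
This is a contradiction; hence L is not regular.

a^{p+p!} b^{p+p!+3}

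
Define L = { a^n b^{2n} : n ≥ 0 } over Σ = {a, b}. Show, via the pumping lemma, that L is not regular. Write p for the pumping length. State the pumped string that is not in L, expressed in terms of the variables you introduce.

a^{p+k} b^{2p}

Assume L is regular. Let p be the pumping length given by the pumping lemma.
Let w = a^p b^{2p} ∈ L; note |w| = 3p ≥ p.
The pumping lemma gives a decomposition w = xyz where |xy| ≤ p and |y| > 0.
Since the first p symbols of w are all a's and |xy| ≤ p, y lies entirely in the leading a-block: y = a^k for some k with 1 ≤ k ≤ p.
Pump with i = 2: xy^2z = a^{p+k} b^{2p}. For this to lie in L we would need 2p = 2(p+k), which forces k = 0. But k ≥ 1, so xy^2z ∉ L.
Contradiction. Therefore L is not regular.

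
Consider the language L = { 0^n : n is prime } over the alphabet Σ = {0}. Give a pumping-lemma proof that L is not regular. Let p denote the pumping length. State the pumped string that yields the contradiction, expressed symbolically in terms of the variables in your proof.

Assume L is regular. Let p be the pumping length given by the pumping lemma.
Let q be a prime with q ≥ p+2 (infinitely many primes exist), and take w = 0^q ∈ L with |w| = q ≥ p.
The pumping lemma gives a decomposition w = xyz where |xy| ≤ p and y is nonempty.
Then y = 0^k for some k with 1 ≤ k ≤ p.
Since 1 ≤ k ≤ p, |xz| = q-k. Pump with i = q+1: |xy^{q+1}z| = (q-k)+(q+1)k = q+qk = q(1+k), which is composite (both factors ≥ 2). So xy^{q+1}z = 0^{q(1+k)} ∉ L.
This is a contradiction; hence L is not regular.

0^{q(1+k)}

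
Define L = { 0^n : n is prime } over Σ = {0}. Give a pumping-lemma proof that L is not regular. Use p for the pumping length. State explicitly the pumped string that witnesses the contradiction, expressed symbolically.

0^{q(1+k)}

Suppose for contradiction that L is regular, and let p be the pumping length.
Let q be a prime with q ≥ p+2 (infinitely many primes exist), and take w = 0^q ∈ L with |w| = q ≥ p.
By the pumping lemma, w = xyz with |xy| ≤ p and y is nonempty.
Then y = 0^k for some k with 1 ≤ k ≤ p.
Since 1 ≤ k ≤ p, |xz| = q-k. Pump with i = q+1: |xy^{q+1}z| = (q-k)+(q+1)k = q+qk = q(1+k), which is composite (both factors ≥ 2). So xy^{q+1}z = 0^{q(1+k)} ∉ L.
This contradicts the pumping lemma, so L is not regular.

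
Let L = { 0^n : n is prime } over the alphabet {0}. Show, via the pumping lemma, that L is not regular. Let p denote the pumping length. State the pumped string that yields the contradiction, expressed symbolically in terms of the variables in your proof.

Assume L is regular; let p be its pumping constant.
Let q be a prime with q ≥ p+2 (infinitely many primes exist), and take w = 0^q ∈ L with |w| = q ≥ p.
Write w = xyz as guaranteed by the lemma, with |xy| ≤ p and y is nonempty.
Then y = 0^k for some k with 1 ≤ k ≤ p.
Since 1 ≤ k ≤ p, |xz| = q-k. Pump with i = q+1: |xy^{q+1}z| = (q-k)+(q+1)k = q+qk = q(1+k), which is composite (both factors ≥ 2). So xy^{q+1}z = 0^{q(1+k)} ∉ L.
Contradiction. Therefore L is not regular.

0^{q(1+k)}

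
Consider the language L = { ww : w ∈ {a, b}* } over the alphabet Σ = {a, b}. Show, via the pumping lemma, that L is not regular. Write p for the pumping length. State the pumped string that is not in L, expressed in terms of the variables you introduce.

Toward a contradiction, assume L is regular with pumping length p.
Take w = a^p b^p a^p b^p = uu where u = a^pb^p; then w ∈ L and |w| = 4p ≥ p.
Write w = xyz as guaranteed by the lemma, with |xy| ≤ p and |y| > 0.
Because |xy| ≤ p and w begins with p copies of a, we have y = a^k with 1 ≤ k ≤ p.
Pump with i = 2: xy^2z = a^{p+k} b^p a^p b^p, of length 4p+k. Suppose this equals vv. The string starts with a and ends with b, so v does too; thus the boundary between the two copies of v is a b→a transition. There is exactly one such transition, at position 2p+k, so |v| = 2p+k and |vv| = 4p+2k ≠ 4p+k since k ≥ 1. So xy^2z ∉ L.
Contradiction. Therefore L is not regular.

a^{p+k} b^p a^p b^p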